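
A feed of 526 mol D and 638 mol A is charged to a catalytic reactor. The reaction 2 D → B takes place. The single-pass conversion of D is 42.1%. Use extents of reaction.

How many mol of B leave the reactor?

D reacted = 0.421 × 526 = 221.4 mol; ν_D = −2, so ξ = 221.4/2 = 110.7 mol.
Outlet amounts (n = n₀ + ν ξ):
  D: 526 − 2(110.7) = 304.6
  B: 0 + 1(110.7) = 110.7
  A: 638 (inert)

111 mol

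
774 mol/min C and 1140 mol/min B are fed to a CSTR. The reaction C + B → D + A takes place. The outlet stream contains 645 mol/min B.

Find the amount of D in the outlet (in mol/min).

For B: n = n₀ − 1ξ → 645 = 1140 − 1ξ, giving ξ = 495 mol/min.
Outlet amounts (n = n₀ + ν ξ):
  C: 774 − 1(495) = 279
  B: 1140 − 1(495) = 645
  D: 0 + 1(495) = 495
  A: 0 + 1(495) = 495

495 mol/min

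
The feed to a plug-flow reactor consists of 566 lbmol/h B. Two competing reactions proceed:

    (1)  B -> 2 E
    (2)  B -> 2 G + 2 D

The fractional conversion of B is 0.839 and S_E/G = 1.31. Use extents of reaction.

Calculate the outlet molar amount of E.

539 lbmol/h

Conversion of B: B consumed = 0.839 × 566 = 474.9 lbmol/h = 1ξ₁ + 1ξ₂.
Selectivity: 2ξ₁ / (2ξ₂) = 1.31 → ξ₁ = 1.31 ξ₂.
Substitute: (1·1.31 + 1) ξ₂ = 474.9 → ξ₂ = 205.6 lbmol/h, ξ₁ = 269.3 lbmol/h.
Outlet amounts (n = n₀ + Σ ν·ξ):
  B: 566 − 1(269.3) − 1(205.6) = 91.13
  E: 0 + 2(269.3) = 538.6
  G: 0 + 2(205.6) = 411.1
  D: 0 + 2(205.6) = 411.1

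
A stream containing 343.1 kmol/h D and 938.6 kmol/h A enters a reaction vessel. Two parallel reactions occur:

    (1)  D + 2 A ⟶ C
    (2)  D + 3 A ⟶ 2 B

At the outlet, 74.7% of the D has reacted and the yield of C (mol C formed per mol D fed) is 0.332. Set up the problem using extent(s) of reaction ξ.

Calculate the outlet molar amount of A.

284 kmol/h

Yield of C: 1ξ₁ / 343.1 = 0.332 → ξ₁ = 113.9 kmol/h.
Conversion of D: 1ξ₁ + 1ξ₂ = 0.747 × 343.1 = 256.3 → ξ₂ = 142.4 kmol/h.
Outlet amounts (n = n₀ + Σ ν·ξ):
  D: 343.1 − 1(113.9) − 1(142.4) = 86.8
  A: 938.6 − 2(113.9) − 3(142.4) = 283.6
  C: 0 + 1(113.9) = 113.9
  B: 0 + 2(142.4) = 284.8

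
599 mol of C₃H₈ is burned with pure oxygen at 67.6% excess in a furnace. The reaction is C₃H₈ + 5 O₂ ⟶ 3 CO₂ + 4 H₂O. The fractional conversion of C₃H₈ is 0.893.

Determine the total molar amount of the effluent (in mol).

6150 mol

Stoichiometric O₂ = 5 × 599 = 2995 mol; O₂ fed = 2995 × 1.676 = 5020 mol.
Fuel reacted = 0.893 × 599 → ξ = 534.9 mol.
Outlet (n = n₀ + ν ξ):
  C₃H₈: 599 − 1(534.9) = 64.09
  O₂: 5020 − 5(534.9) = 2345
  CO₂: 0 + 3(534.9) = 1605
  H₂O: 0 + 4(534.9) = 2140
Total out = 64.09 + 2345 + 1605 + 2140 = 6154 mol.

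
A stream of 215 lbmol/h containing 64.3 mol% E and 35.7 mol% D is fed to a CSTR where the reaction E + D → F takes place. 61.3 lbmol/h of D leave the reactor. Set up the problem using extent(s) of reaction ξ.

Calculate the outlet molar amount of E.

123 lbmol/h

For D: n = n₀ − 1ξ → 61.3 = 76.76 − 1ξ, giving ξ = 15.46 lbmol/h.
Outlet amounts (n = n₀ + ν ξ):
  E: 138.2 − 1(15.46) = 122.8
  D: 76.76 − 1(15.46) = 61.3
  F: 0 + 1(15.46) = 15.46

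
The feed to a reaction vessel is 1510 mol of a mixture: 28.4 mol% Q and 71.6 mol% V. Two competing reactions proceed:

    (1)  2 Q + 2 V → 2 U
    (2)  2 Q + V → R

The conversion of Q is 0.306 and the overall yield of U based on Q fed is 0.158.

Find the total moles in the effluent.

Yield of U: 2ξ₁ / 428.8 = 0.158 → ξ₁ = 33.88 mol.
Conversion of Q: 2ξ₁ + 2ξ₂ = 0.306 × 428.8 = 131.2 → ξ₂ = 31.73 mol.
Outlet amounts (n = n₀ + Σ ν·ξ):
  Q: 428.8 − 2(33.88) − 2(31.73) = 297.6
  V: 1081 − 2(33.88) − 1(31.73) = 981.7
  U: 0 + 2(33.88) = 67.76
  R: 0 + 1(31.73) = 31.73
Total out = 297.6 + 981.7 + 67.76 + 31.73 = 1379 mol.

1380 mol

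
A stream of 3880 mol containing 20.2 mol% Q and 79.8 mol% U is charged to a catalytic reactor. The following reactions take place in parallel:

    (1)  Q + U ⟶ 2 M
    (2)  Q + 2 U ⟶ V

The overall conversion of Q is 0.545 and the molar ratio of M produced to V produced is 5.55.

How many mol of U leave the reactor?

2560 mol

Conversion of Q: Q consumed = 0.545 × 783.8 = 427.1 mol = 1ξ₁ + 1ξ₂.
Selectivity: 2ξ₁ / (1ξ₂) = 5.55 → ξ₁ = 2.775 ξ₂.
Substitute: (1·2.775 + 1) ξ₂ = 427.1 → ξ₂ = 113.2 mol, ξ₁ = 314 mol.
Outlet amounts (n = n₀ + Σ ν·ξ):
  Q: 783.8 − 1(314) − 1(113.2) = 356.6
  U: 3096 − 1(314) − 2(113.2) = 2556
  M: 0 + 2(314) = 628
  V: 0 + 1(113.2) = 113.2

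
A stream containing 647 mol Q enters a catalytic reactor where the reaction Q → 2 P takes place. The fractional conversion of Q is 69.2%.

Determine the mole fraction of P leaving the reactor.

0.818

Q reacted = 0.692 × 647 = 447.7 mol; ν_Q = −1, so ξ = 447.7/1 = 447.7 mol.
Outlet amounts (n = n₀ + ν ξ):
  Q: 647 − 1(447.7) = 199.3
  P: 0 + 2(447.7) = 895.4
Total out = 1095 mol; y_P = 895.4 / 1095 = 0.818.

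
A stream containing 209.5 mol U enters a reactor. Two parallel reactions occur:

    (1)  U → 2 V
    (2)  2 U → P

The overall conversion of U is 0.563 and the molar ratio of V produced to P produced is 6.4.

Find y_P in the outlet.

Conversion of U: U consumed = 0.563 × 209.5 = 117.9 mol = 1ξ₁ + 2ξ₂.
Selectivity: 2ξ₁ / (1ξ₂) = 6.4 → ξ₁ = 3.2 ξ₂.
Substitute: (1·3.2 + 2) ξ₂ = 117.9 → ξ₂ = 22.68 mol, ξ₁ = 72.58 mol.
Outlet amounts (n = n₀ + Σ ν·ξ):
  U: 209.5 − 1(72.58) − 2(22.68) = 91.55
  V: 0 + 2(72.58) = 145.2
  P: 0 + 1(22.68) = 22.68
Total out = 259.4 mol; y_P = 22.68 / 259.4 = 0.08744.

0.0874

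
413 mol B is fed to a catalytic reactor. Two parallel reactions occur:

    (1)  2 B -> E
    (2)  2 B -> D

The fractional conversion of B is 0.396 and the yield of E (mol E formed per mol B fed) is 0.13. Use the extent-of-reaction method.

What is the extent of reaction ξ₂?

ξ₂ = 28.1 mol

Yield of E: 1ξ₁ / 413 = 0.13 → ξ₁ = 53.69 mol.
Conversion of B: 2ξ₁ + 2ξ₂ = 0.396 × 413 = 163.5 → ξ₂ = 28.08 mol.
Outlet amounts (n = n₀ + Σ ν·ξ):
  B: 413 − 2(53.69) − 2(28.08) = 249.5
  E: 0 + 1(53.69) = 53.69
  D: 0 + 1(28.08) = 28.08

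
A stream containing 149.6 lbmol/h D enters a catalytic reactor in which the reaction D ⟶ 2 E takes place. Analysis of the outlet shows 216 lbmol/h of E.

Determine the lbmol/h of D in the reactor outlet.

For E: n = n₀ + 2ξ → 216 = 0 + 2ξ, giving ξ = 108 lbmol/h.
Outlet amounts (n = n₀ + ν ξ):
  D: 149.6 − 1(108) = 41.6
  E: 0 + 2(108) = 216

41.6 lbmol/h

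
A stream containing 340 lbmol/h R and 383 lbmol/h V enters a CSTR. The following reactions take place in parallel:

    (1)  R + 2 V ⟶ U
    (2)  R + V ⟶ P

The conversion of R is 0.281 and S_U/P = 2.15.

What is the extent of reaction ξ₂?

ξ₂ = 30.3 lbmol/h

Conversion of R: R consumed = 0.281 × 340 = 95.54 lbmol/h = 1ξ₁ + 1ξ₂.
Selectivity: 1ξ₁ / (1ξ₂) = 2.15 → ξ₁ = 2.15 ξ₂.
Substitute: (1·2.15 + 1) ξ₂ = 95.54 → ξ₂ = 30.33 lbmol/h, ξ₁ = 65.21 lbmol/h.
Outlet amounts (n = n₀ + Σ ν·ξ):
  R: 340 − 1(65.21) − 1(30.33) = 244.5
  V: 383 − 2(65.21) − 1(30.33) = 222.3
  U: 0 + 1(65.21) = 65.21
  P: 0 + 1(30.33) = 30.33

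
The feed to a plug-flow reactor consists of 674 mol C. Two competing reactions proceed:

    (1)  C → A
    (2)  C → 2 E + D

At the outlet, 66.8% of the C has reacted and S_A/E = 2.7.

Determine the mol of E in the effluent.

Conversion of C: C consumed = 0.668 × 674 = 450.2 mol = 1ξ₁ + 1ξ₂.
Selectivity: 1ξ₁ / (2ξ₂) = 2.7 → ξ₁ = 5.4 ξ₂.
Substitute: (1·5.4 + 1) ξ₂ = 450.2 → ξ₂ = 70.35 mol, ξ₁ = 379.9 mol.
Outlet amounts (n = n₀ + Σ ν·ξ):
  C: 674 − 1(379.9) − 1(70.35) = 223.8
  A: 0 + 1(379.9) = 379.9
  E: 0 + 2(70.35) = 140.7
  D: 0 + 1(70.35) = 70.35

141 mol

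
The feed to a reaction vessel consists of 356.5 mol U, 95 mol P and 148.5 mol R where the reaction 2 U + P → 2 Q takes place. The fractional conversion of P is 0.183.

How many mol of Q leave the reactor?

P reacted = 0.183 × 95 = 17.38 mol; ν_P = −1, so ξ = 17.38/1 = 17.38 mol.
Outlet amounts (n = n₀ + ν ξ):
  U: 356.5 − 2(17.38) = 321.7
  P: 95 − 1(17.38) = 77.62
  Q: 0 + 2(17.38) = 34.77
  R: 148.5 (inert)

34.8 mol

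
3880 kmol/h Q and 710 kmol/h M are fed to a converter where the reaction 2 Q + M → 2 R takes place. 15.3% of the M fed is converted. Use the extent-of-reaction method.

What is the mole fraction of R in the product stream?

0.0485

M reacted = 0.153 × 710 = 108.6 kmol/h; ν_M = −1, so ξ = 108.6/1 = 108.6 kmol/h.
Outlet amounts (n = n₀ + ν ξ):
  Q: 3880 − 2(108.6) = 3663
  M: 710 − 1(108.6) = 601.4
  R: 0 + 2(108.6) = 217.3
Total out = 4481 kmol/h; y_R = 217.3 / 4481 = 0.04848.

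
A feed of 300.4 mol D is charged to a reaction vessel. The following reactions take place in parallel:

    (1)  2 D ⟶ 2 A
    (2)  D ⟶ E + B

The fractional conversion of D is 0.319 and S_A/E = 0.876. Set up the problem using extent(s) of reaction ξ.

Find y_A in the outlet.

Conversion of D: D consumed = 0.319 × 300.4 = 95.83 mol = 2ξ₁ + 1ξ₂.
Selectivity: 2ξ₁ / (1ξ₂) = 0.876 → ξ₁ = 0.438 ξ₂.
Substitute: (2·0.438 + 1) ξ₂ = 95.83 → ξ₂ = 51.08 mol, ξ₁ = 22.37 mol.
Outlet amounts (n = n₀ + Σ ν·ξ):
  D: 300.4 − 2(22.37) − 1(51.08) = 204.6
  A: 0 + 2(22.37) = 44.75
  E: 0 + 1(51.08) = 51.08
  B: 0 + 1(51.08) = 51.08
Total out = 351.5 mol; y_A = 44.75 / 351.5 = 0.1273.

0.127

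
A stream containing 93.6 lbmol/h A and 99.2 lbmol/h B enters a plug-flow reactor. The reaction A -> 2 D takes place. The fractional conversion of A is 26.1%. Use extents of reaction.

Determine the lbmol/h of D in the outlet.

A reacted = 0.261 × 93.6 = 24.43 lbmol/h; ν_A = −1, so ξ = 24.43/1 = 24.43 lbmol/h.
Outlet amounts (n = n₀ + ν ξ):
  A: 93.6 − 1(24.43) = 69.17
  D: 0 + 2(24.43) = 48.86
  B: 99.2 (inert)

48.9 lbmol/h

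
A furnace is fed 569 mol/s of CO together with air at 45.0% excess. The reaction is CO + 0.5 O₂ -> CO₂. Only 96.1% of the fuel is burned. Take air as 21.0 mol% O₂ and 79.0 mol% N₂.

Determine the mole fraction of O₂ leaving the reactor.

0.0616

Stoichiometric O₂ = 0.5 × 569 = 284.5 mol/s; O₂ fed = 284.5 × 1.450 = 412.5 mol/s.
N₂ fed = 412.5 × 79/21 = 1552 mol/s.
Fuel reacted = 0.961 × 569 → ξ = 546.8 mol/s.
Outlet (n = n₀ + ν ξ):
  CO: 569 − 1(546.8) = 22.19
  O₂: 412.5 − 0.5(546.8) = 139.1
  N₂: 1552 (inert)
  CO₂: 0 + 1(546.8) = 546.8
Total out = 2260 mol/s; y_O₂ = 139.1 / 2260 = 0.06156.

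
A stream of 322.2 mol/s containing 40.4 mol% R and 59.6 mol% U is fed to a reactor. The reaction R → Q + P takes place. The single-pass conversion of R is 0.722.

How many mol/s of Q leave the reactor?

R reacted = 0.722 × 130.2 = 93.98 mol/s; ν_R = −1, so ξ = 93.98/1 = 93.98 mol/s.
Outlet amounts (n = n₀ + ν ξ):
  R: 130.2 − 1(93.98) = 36.19
  Q: 0 + 1(93.98) = 93.98
  P: 0 + 1(93.98) = 93.98
  U: 192 (inert)

94 mol/s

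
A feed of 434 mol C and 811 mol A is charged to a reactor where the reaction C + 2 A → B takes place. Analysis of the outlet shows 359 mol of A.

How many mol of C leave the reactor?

For A: n = n₀ − 2ξ → 359 = 811 − 2ξ, giving ξ = 226 mol.
Outlet amounts (n = n₀ + ν ξ):
  C: 434 − 1(226) = 208
  A: 811 − 2(226) = 359
  B: 0 + 1(226) = 226

208 mol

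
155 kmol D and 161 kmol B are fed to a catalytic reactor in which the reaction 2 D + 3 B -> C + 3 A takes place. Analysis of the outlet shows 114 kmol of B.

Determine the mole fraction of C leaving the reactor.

For B: n = n₀ − 3ξ → 114 = 161 − 3ξ, giving ξ = 15.67 kmol.
Outlet amounts (n = n₀ + ν ξ):
  D: 155 − 2(15.67) = 123.7
  B: 161 − 3(15.67) = 114
  C: 0 + 1(15.67) = 15.67
  A: 0 + 3(15.67) = 47
Total out = 300.3 kmol; y_C = 15.67 / 300.3 = 0.05216.

0.0522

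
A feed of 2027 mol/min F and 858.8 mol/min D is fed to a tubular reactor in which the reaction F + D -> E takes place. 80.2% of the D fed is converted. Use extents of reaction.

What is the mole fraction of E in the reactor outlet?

D reacted = 0.802 × 858.8 = 688.8 mol/min; ν_D = −1, so ξ = 688.8/1 = 688.8 mol/min.
Outlet amounts (n = n₀ + ν ξ):
  F: 2027 − 1(688.8) = 1338
  D: 858.8 − 1(688.8) = 170
  E: 0 + 1(688.8) = 688.8
Total out = 2197 mol/min; y_E = 688.8 / 2197 = 0.3135.

0.313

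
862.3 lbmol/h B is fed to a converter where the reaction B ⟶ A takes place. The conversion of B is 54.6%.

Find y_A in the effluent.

0.546

B reacted = 0.546 × 862.3 = 470.8 lbmol/h; ν_B = −1, so ξ = 470.8/1 = 470.8 lbmol/h.
Outlet amounts (n = n₀ + ν ξ):
  B: 862.3 − 1(470.8) = 391.5
  A: 0 + 1(470.8) = 470.8
Total out = 862.3 lbmol/h; y_A = 470.8 / 862.3 = 0.546.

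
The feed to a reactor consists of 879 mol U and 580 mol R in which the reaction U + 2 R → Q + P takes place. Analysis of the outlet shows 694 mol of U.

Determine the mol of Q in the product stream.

185 mol

For U: n = n₀ − 1ξ → 694 = 879 − 1ξ, giving ξ = 185 mol.
Outlet amounts (n = n₀ + ν ξ):
  U: 879 − 1(185) = 694
  R: 580 − 2(185) = 210
  Q: 0 + 1(185) = 185
  P: 0 + 1(185) = 185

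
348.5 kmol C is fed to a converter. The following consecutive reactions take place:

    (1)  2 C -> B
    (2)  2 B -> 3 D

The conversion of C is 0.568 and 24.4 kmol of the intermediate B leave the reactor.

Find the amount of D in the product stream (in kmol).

Conversion of C: C consumed = 2ξ₁ = 0.568 × 348.5 → ξ₁ = 98.97 kmol.
B balance: n_B = 0 + 1ξ₁ − 2ξ₂ = 24.4 → ξ₂ = (1·98.97 − 24.4)/2 = 37.29 kmol.
Outlet amounts (n = n₀ + Σ ν·ξ):
  C: 348.5 − 2(98.97) = 150.6
  B: 0 + 1(98.97) − 2(37.29) = 24.4
  D: 0 + 3(37.29) = 111.9

112 kmol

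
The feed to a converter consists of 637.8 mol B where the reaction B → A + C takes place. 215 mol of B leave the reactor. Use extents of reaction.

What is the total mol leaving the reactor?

For B: n = n₀ − 1ξ → 215 = 637.8 − 1ξ, giving ξ = 422.8 mol.
Outlet amounts (n = n₀ + ν ξ):
  B: 637.8 − 1(422.8) = 215
  A: 0 + 1(422.8) = 422.8
  C: 0 + 1(422.8) = 422.8
Total out = 215 + 422.8 + 422.8 = 1061 mol.

1060 mol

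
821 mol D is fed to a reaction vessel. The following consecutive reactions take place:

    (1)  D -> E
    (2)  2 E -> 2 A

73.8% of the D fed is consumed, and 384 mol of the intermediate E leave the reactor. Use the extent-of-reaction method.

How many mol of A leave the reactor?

Conversion of D: D consumed = 1ξ₁ = 0.738 × 821 → ξ₁ = 605.9 mol.
E balance: n_E = 0 + 1ξ₁ − 2ξ₂ = 384 → ξ₂ = (1·605.9 − 384)/2 = 110.9 mol.
Outlet amounts (n = n₀ + Σ ν·ξ):
  D: 821 − 1(605.9) = 215.1
  E: 0 + 1(605.9) − 2(110.9) = 384
  A: 0 + 2(110.9) = 221.9

222 mol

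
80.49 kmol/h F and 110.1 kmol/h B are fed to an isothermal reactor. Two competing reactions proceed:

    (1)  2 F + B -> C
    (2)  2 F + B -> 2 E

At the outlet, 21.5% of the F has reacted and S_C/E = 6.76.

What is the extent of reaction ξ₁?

ξ₁ = 8.06 kmol/h

Conversion of F: F consumed = 0.215 × 80.49 = 17.31 kmol/h = 2ξ₁ + 2ξ₂.
Selectivity: 1ξ₁ / (2ξ₂) = 6.76 → ξ₁ = 13.52 ξ₂.
Substitute: (2·13.52 + 2) ξ₂ = 17.31 → ξ₂ = 0.5959 kmol/h, ξ₁ = 8.057 kmol/h.
Outlet amounts (n = n₀ + Σ ν·ξ):
  F: 80.49 − 2(8.057) − 2(0.5959) = 63.18
  B: 110.1 − 1(8.057) − 1(0.5959) = 101.4
  C: 0 + 1(8.057) = 8.057
  E: 0 + 2(0.5959) = 1.192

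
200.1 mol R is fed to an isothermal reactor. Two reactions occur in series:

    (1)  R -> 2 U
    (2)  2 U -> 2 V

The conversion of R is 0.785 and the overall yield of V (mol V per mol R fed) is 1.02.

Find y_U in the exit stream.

Conversion of R: R consumed = 1ξ₁ = 0.785 × 200.1 → ξ₁ = 157.1 mol.
Yield of V: 2ξ₂ / 200.1 = 1.02 → ξ₂ = 102.1 mol.
Outlet amounts (n = n₀ + Σ ν·ξ):
  R: 200.1 − 1(157.1) = 43.02
  U: 0 + 2(157.1) − 2(102.1) = 110.1
  V: 0 + 2(102.1) = 204.1
Total out = 357.2 mol; y_U = 110.1 / 357.2 = 0.3081.

0.308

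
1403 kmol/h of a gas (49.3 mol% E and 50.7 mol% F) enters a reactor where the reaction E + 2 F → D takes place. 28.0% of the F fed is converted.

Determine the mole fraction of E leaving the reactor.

0.492

F reacted = 0.28 × 711.3 = 199.2 kmol/h; ν_F = −2, so ξ = 199.2/2 = 99.58 kmol/h.
Outlet amounts (n = n₀ + ν ξ):
  E: 691.7 − 1(99.58) = 592.1
  F: 711.3 − 2(99.58) = 512.2
  D: 0 + 1(99.58) = 99.58
Total out = 1204 kmol/h; y_E = 592.1 / 1204 = 0.4918.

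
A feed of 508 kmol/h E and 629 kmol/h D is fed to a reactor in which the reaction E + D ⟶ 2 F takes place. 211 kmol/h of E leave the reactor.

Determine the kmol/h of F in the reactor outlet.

For E: n = n₀ − 1ξ → 211 = 508 − 1ξ, giving ξ = 297 kmol/h.
Outlet amounts (n = n₀ + ν ξ):
  E: 508 − 1(297) = 211
  D: 629 − 1(297) = 332
  F: 0 + 2(297) = 594

594 kmol/h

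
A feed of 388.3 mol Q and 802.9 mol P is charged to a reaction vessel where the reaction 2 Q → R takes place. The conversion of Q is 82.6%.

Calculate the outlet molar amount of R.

160 mol

Q reacted = 0.826 × 388.3 = 320.7 mol; ν_Q = −2, so ξ = 320.7/2 = 160.4 mol.
Outlet amounts (n = n₀ + ν ξ):
  Q: 388.3 − 2(160.4) = 67.56
  R: 0 + 1(160.4) = 160.4
  P: 802.9 (inert)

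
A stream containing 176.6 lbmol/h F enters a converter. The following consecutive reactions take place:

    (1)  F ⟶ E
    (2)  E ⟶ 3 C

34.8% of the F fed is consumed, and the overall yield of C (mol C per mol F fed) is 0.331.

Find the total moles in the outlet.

Conversion of F: F consumed = 1ξ₁ = 0.348 × 176.6 → ξ₁ = 61.46 lbmol/h.
Yield of C: 3ξ₂ / 176.6 = 0.331 → ξ₂ = 19.48 lbmol/h.
Outlet amounts (n = n₀ + Σ ν·ξ):
  F: 176.6 − 1(61.46) = 115.1
  E: 0 + 1(61.46) − 1(19.48) = 41.97
  C: 0 + 3(19.48) = 58.45
Total out = 115.1 + 41.97 + 58.45 = 215.6 lbmol/h.

216 lbmol/h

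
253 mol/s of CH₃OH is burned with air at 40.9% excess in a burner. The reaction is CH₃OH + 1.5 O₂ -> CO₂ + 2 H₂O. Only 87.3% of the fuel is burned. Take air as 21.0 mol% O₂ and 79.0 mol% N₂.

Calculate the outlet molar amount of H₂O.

442 mol/s

Stoichiometric O₂ = 1.5 × 253 = 379.5 mol/s; O₂ fed = 379.5 × 1.409 = 534.7 mol/s.
N₂ fed = 534.7 × 79/21 = 2012 mol/s.
Fuel reacted = 0.873 × 253 → ξ = 220.9 mol/s.
Outlet (n = n₀ + ν ξ):
  CH₃OH: 253 − 1(220.9) = 32.13
  O₂: 534.7 − 1.5(220.9) = 203.4
  N₂: 2012 (inert)
  CO₂: 0 + 1(220.9) = 220.9
  H₂O: 0 + 2(220.9) = 441.7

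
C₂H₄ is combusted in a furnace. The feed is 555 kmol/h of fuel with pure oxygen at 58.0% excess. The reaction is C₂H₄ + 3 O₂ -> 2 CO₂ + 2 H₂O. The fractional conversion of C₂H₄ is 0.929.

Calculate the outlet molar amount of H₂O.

Stoichiometric O₂ = 3 × 555 = 1665 kmol/h; O₂ fed = 1665 × 1.580 = 2631 kmol/h.
Fuel reacted = 0.929 × 555 → ξ = 515.6 kmol/h.
Outlet (n = n₀ + ν ξ):
  C₂H₄: 555 − 1(515.6) = 39.4
  O₂: 2631 − 3(515.6) = 1084
  CO₂: 0 + 2(515.6) = 1031
  H₂O: 0 + 2(515.6) = 1031

1030 kmol/h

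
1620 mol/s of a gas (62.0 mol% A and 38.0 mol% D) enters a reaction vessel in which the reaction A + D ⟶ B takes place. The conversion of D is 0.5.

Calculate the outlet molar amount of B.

D reacted = 0.5 × 615.6 = 307.8 mol/s; ν_D = −1, so ξ = 307.8/1 = 307.8 mol/s.
Outlet amounts (n = n₀ + ν ξ):
  A: 1004 − 1(307.8) = 696.6
  D: 615.6 − 1(307.8) = 307.8
  B: 0 + 1(307.8) = 307.8

308 mol/s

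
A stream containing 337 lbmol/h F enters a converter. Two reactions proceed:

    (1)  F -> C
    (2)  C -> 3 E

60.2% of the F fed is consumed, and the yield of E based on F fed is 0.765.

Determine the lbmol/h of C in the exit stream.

117 lbmol/h

Conversion of F: F consumed = 1ξ₁ = 0.602 × 337 → ξ₁ = 202.9 lbmol/h.
Yield of E: 3ξ₂ / 337 = 0.765 → ξ₂ = 85.94 lbmol/h.
Outlet amounts (n = n₀ + Σ ν·ξ):
  F: 337 − 1(202.9) = 134.1
  C: 0 + 1(202.9) − 1(85.94) = 116.9
  E: 0 + 3(85.94) = 257.8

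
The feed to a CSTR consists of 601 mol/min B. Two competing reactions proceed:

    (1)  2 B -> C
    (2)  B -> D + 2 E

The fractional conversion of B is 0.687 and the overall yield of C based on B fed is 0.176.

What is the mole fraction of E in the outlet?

Yield of C: 1ξ₁ / 601 = 0.176 → ξ₁ = 105.8 mol/min.
Conversion of B: 2ξ₁ + 1ξ₂ = 0.687 × 601 = 412.9 → ξ₂ = 201.3 mol/min.
Outlet amounts (n = n₀ + Σ ν·ξ):
  B: 601 − 2(105.8) − 1(201.3) = 188.1
  C: 0 + 1(105.8) = 105.8
  D: 0 + 1(201.3) = 201.3
  E: 0 + 2(201.3) = 402.7
Total out = 897.9 mol/min; y_E = 402.7 / 897.9 = 0.4485.

0.448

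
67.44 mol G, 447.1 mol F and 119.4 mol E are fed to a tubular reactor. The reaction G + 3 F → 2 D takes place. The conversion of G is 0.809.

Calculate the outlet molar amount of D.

G reacted = 0.809 × 67.44 = 54.56 mol; ν_G = −1, so ξ = 54.56/1 = 54.56 mol.
Outlet amounts (n = n₀ + ν ξ):
  G: 67.44 − 1(54.56) = 12.88
  F: 447.1 − 3(54.56) = 283.4
  D: 0 + 2(54.56) = 109.1
  E: 119.4 (inert)

109 mol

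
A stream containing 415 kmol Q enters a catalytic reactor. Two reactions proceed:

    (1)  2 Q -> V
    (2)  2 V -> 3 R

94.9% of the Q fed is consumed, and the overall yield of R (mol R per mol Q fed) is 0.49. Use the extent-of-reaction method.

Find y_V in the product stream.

0.215

Conversion of Q: Q consumed = 2ξ₁ = 0.949 × 415 → ξ₁ = 196.9 kmol.
Yield of R: 3ξ₂ / 415 = 0.49 → ξ₂ = 67.78 kmol.
Outlet amounts (n = n₀ + Σ ν·ξ):
  Q: 415 − 2(196.9) = 21.17
  V: 0 + 1(196.9) − 2(67.78) = 61.35
  R: 0 + 3(67.78) = 203.3
Total out = 285.9 kmol; y_V = 61.35 / 285.9 = 0.2146.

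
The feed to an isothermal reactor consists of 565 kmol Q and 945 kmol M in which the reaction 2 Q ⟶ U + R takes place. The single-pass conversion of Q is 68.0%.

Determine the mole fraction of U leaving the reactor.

0.127

Q reacted = 0.68 × 565 = 384.2 kmol; ν_Q = −2, so ξ = 384.2/2 = 192.1 kmol.
Outlet amounts (n = n₀ + ν ξ):
  Q: 565 − 2(192.1) = 180.8
  U: 0 + 1(192.1) = 192.1
  R: 0 + 1(192.1) = 192.1
  M: 945 (inert)
Total out = 1510 kmol; y_U = 192.1 / 1510 = 0.1272.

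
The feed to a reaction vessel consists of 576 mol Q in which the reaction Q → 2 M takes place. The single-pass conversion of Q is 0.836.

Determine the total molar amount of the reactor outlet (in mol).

1060 mol

Q reacted = 0.836 × 576 = 481.5 mol; ν_Q = −1, so ξ = 481.5/1 = 481.5 mol.
Outlet amounts (n = n₀ + ν ξ):
  Q: 576 − 1(481.5) = 94.46
  M: 0 + 2(481.5) = 963.1
Total out = 94.46 + 963.1 = 1058 mol.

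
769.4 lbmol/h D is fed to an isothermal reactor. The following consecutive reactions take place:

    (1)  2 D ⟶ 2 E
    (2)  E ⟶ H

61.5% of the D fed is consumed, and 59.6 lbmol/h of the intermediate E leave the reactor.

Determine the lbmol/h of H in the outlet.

414 lbmol/h

Conversion of D: D consumed = 2ξ₁ = 0.615 × 769.4 → ξ₁ = 236.6 lbmol/h.
E balance: n_E = 0 + 2ξ₁ − 1ξ₂ = 59.6 → ξ₂ = (2·236.6 − 59.6)/1 = 413.6 lbmol/h.
Outlet amounts (n = n₀ + Σ ν·ξ):
  D: 769.4 − 2(236.6) = 296.2
  E: 0 + 2(236.6) − 1(413.6) = 59.6
  H: 0 + 1(413.6) = 413.6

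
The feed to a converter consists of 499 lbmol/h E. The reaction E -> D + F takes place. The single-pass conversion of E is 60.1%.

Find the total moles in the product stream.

799 lbmol/h

E reacted = 0.601 × 499 = 299.9 lbmol/h; ν_E = −1, so ξ = 299.9/1 = 299.9 lbmol/h.
Outlet amounts (n = n₀ + ν ξ):
  E: 499 − 1(299.9) = 199.1
  D: 0 + 1(299.9) = 299.9
  F: 0 + 1(299.9) = 299.9
Total out = 199.1 + 299.9 + 299.9 = 798.9 lbmol/h.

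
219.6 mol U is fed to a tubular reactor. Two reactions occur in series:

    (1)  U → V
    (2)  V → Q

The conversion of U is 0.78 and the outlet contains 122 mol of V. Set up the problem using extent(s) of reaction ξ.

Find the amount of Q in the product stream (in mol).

49.3 mol

Conversion of U: U consumed = 1ξ₁ = 0.78 × 219.6 → ξ₁ = 171.3 mol.
V balance: n_V = 0 + 1ξ₁ − 1ξ₂ = 122 → ξ₂ = (1·171.3 − 122)/1 = 49.29 mol.
Outlet amounts (n = n₀ + Σ ν·ξ):
  U: 219.6 − 1(171.3) = 48.31
  V: 0 + 1(171.3) − 1(49.29) = 122
  Q: 0 + 1(49.29) = 49.29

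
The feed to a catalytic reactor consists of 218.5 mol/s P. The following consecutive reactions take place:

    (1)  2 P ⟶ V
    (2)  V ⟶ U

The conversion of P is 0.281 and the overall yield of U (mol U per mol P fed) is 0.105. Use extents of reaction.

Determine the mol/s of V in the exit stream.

Conversion of P: P consumed = 2ξ₁ = 0.281 × 218.5 → ξ₁ = 30.7 mol/s.
Yield of U: 1ξ₂ / 218.5 = 0.105 → ξ₂ = 22.94 mol/s.
Outlet amounts (n = n₀ + Σ ν·ξ):
  P: 218.5 − 2(30.7) = 157.1
  V: 0 + 1(30.7) − 1(22.94) = 7.757
  U: 0 + 1(22.94) = 22.94

7.76 mol/s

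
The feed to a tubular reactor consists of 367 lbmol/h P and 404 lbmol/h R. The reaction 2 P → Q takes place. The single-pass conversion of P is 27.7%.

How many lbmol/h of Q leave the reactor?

P reacted = 0.277 × 367 = 101.7 lbmol/h; ν_P = −2, so ξ = 101.7/2 = 50.83 lbmol/h.
Outlet amounts (n = n₀ + ν ξ):
  P: 367 − 2(50.83) = 265.3
  Q: 0 + 1(50.83) = 50.83
  R: 404 (inert)

50.8 lbmol/h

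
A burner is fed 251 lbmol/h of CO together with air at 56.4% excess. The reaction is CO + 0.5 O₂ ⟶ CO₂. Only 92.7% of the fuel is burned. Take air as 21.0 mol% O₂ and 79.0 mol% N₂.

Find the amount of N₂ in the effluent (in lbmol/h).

Stoichiometric O₂ = 0.5 × 251 = 125.5 lbmol/h; O₂ fed = 125.5 × 1.564 = 196.3 lbmol/h.
N₂ fed = 196.3 × 79/21 = 738.4 lbmol/h.
Fuel reacted = 0.927 × 251 → ξ = 232.7 lbmol/h.
Outlet (n = n₀ + ν ξ):
  CO: 251 − 1(232.7) = 18.32
  O₂: 196.3 − 0.5(232.7) = 79.94
  N₂: 738.4 (inert)
  CO₂: 0 + 1(232.7) = 232.7

738 lbmol/h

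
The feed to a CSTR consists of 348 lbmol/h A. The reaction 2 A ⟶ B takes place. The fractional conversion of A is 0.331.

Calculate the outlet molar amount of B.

A reacted = 0.331 × 348 = 115.2 lbmol/h; ν_A = −2, so ξ = 115.2/2 = 57.59 lbmol/h.
Outlet amounts (n = n₀ + ν ξ):
  A: 348 − 2(57.59) = 232.8
  B: 0 + 1(57.59) = 57.59

57.6 lbmol/h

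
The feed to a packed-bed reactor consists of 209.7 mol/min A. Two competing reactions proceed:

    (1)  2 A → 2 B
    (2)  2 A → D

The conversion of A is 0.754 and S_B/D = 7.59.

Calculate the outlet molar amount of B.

Conversion of A: A consumed = 0.754 × 209.7 = 158.1 mol/min = 2ξ₁ + 2ξ₂.
Selectivity: 2ξ₁ / (1ξ₂) = 7.59 → ξ₁ = 3.795 ξ₂.
Substitute: (2·3.795 + 2) ξ₂ = 158.1 → ξ₂ = 16.49 mol/min, ξ₁ = 62.57 mol/min.
Outlet amounts (n = n₀ + Σ ν·ξ):
  A: 209.7 − 2(62.57) − 2(16.49) = 51.59
  B: 0 + 2(62.57) = 125.1
  D: 0 + 1(16.49) = 16.49

125 mol/min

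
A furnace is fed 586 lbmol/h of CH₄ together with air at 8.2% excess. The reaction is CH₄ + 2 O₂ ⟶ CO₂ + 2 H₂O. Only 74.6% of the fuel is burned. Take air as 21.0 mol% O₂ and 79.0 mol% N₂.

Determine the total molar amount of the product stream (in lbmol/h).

Stoichiometric O₂ = 2 × 586 = 1172 lbmol/h; O₂ fed = 1172 × 1.082 = 1268 lbmol/h.
N₂ fed = 1268 × 79/21 = 4770 lbmol/h.
Fuel reacted = 0.746 × 586 → ξ = 437.2 lbmol/h.
Outlet (n = n₀ + ν ξ):
  CH₄: 586 − 1(437.2) = 148.8
  O₂: 1268 − 2(437.2) = 393.8
  N₂: 4770 (inert)
  CO₂: 0 + 1(437.2) = 437.2
  H₂O: 0 + 2(437.2) = 874.3
Total out = 148.8 + 393.8 + 4770 + 437.2 + 874.3 = 6625 lbmol/h.

6620 lbmol/h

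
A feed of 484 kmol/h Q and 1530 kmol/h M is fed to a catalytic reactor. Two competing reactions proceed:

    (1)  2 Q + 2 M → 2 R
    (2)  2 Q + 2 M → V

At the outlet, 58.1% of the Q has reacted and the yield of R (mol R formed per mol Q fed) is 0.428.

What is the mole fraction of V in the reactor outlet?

0.0218

Yield of R: 2ξ₁ / 484 = 0.428 → ξ₁ = 103.6 kmol/h.
Conversion of Q: 2ξ₁ + 2ξ₂ = 0.581 × 484 = 281.2 → ξ₂ = 37.03 kmol/h.
Outlet amounts (n = n₀ + Σ ν·ξ):
  Q: 484 − 2(103.6) − 2(37.03) = 202.8
  M: 1530 − 2(103.6) − 2(37.03) = 1249
  R: 0 + 2(103.6) = 207.2
  V: 0 + 1(37.03) = 37.03
Total out = 1696 kmol/h; y_V = 37.03 / 1696 = 0.02183.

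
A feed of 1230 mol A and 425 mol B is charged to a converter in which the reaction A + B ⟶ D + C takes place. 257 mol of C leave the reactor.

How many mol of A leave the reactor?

973 mol

For C: n = n₀ + 1ξ → 257 = 0 + 1ξ, giving ξ = 257 mol.
Outlet amounts (n = n₀ + ν ξ):
  A: 1230 − 1(257) = 973
  B: 425 − 1(257) = 168
  D: 0 + 1(257) = 257
  C: 0 + 1(257) = 257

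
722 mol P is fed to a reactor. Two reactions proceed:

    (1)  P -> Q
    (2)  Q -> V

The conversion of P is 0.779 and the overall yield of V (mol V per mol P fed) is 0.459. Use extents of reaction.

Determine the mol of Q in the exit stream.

231 mol

Conversion of P: P consumed = 1ξ₁ = 0.779 × 722 → ξ₁ = 562.4 mol.
Yield of V: 1ξ₂ / 722 = 0.459 → ξ₂ = 331.4 mol.
Outlet amounts (n = n₀ + Σ ν·ξ):
  P: 722 − 1(562.4) = 159.6
  Q: 0 + 1(562.4) − 1(331.4) = 231
  V: 0 + 1(331.4) = 331.4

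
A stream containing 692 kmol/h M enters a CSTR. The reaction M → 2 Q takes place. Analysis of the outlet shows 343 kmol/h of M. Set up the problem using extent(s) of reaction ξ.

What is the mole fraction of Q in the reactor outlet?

For M: n = n₀ − 1ξ → 343 = 692 − 1ξ, giving ξ = 349 kmol/h.
Outlet amounts (n = n₀ + ν ξ):
  M: 692 − 1(349) = 343
  Q: 0 + 2(349) = 698
Total out = 1041 kmol/h; y_Q = 698 / 1041 = 0.6705.

0.671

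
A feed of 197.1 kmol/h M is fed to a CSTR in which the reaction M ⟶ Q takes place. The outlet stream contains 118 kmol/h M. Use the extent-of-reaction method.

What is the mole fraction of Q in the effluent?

For M: n = n₀ − 1ξ → 118 = 197.1 − 1ξ, giving ξ = 79.1 kmol/h.
Outlet amounts (n = n₀ + ν ξ):
  M: 197.1 − 1(79.1) = 118
  Q: 0 + 1(79.1) = 79.1
Total out = 197.1 kmol/h; y_Q = 79.1 / 197.1 = 0.4013.

0.401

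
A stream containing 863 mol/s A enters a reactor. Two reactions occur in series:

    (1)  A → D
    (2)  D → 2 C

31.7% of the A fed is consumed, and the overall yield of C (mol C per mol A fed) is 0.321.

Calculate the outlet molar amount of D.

135 mol/s

Conversion of A: A consumed = 1ξ₁ = 0.317 × 863 → ξ₁ = 273.6 mol/s.
Yield of C: 2ξ₂ / 863 = 0.321 → ξ₂ = 138.5 mol/s.
Outlet amounts (n = n₀ + Σ ν·ξ):
  A: 863 − 1(273.6) = 589.4
  D: 0 + 1(273.6) − 1(138.5) = 135.1
  C: 0 + 2(138.5) = 277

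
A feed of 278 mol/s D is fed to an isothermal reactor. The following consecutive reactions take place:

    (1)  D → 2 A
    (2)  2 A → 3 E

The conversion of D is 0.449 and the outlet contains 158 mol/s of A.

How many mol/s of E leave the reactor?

Conversion of D: D consumed = 1ξ₁ = 0.449 × 278 → ξ₁ = 124.8 mol/s.
A balance: n_A = 0 + 2ξ₁ − 2ξ₂ = 158 → ξ₂ = (2·124.8 − 158)/2 = 45.82 mol/s.
Outlet amounts (n = n₀ + Σ ν·ξ):
  D: 278 − 1(124.8) = 153.2
  A: 0 + 2(124.8) − 2(45.82) = 158
  E: 0 + 3(45.82) = 137.5

137 mol/s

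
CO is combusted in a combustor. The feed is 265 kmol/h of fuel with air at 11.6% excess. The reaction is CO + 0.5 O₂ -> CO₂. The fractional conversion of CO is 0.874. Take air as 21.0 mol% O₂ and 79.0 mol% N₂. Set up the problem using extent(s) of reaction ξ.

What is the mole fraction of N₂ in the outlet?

0.652

Stoichiometric O₂ = 0.5 × 265 = 132.5 kmol/h; O₂ fed = 132.5 × 1.116 = 147.9 kmol/h.
N₂ fed = 147.9 × 79/21 = 556.3 kmol/h.
Fuel reacted = 0.874 × 265 → ξ = 231.6 kmol/h.
Outlet (n = n₀ + ν ξ):
  CO: 265 − 1(231.6) = 33.39
  O₂: 147.9 − 0.5(231.6) = 32.06
  N₂: 556.3 (inert)
  CO₂: 0 + 1(231.6) = 231.6
Total out = 853.3 kmol/h; y_N₂ = 556.3 / 853.3 = 0.6519.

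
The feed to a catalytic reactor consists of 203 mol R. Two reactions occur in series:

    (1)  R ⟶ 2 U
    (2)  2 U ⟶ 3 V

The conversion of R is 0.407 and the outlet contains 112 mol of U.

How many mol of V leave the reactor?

79.9 mol

Conversion of R: R consumed = 1ξ₁ = 0.407 × 203 → ξ₁ = 82.62 mol.
U balance: n_U = 0 + 2ξ₁ − 2ξ₂ = 112 → ξ₂ = (2·82.62 − 112)/2 = 26.62 mol.
Outlet amounts (n = n₀ + Σ ν·ξ):
  R: 203 − 1(82.62) = 120.4
  U: 0 + 2(82.62) − 2(26.62) = 112
  V: 0 + 3(26.62) = 79.86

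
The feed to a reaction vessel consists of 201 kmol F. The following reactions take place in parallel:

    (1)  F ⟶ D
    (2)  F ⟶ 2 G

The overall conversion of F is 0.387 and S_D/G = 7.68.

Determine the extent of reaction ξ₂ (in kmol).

Conversion of F: F consumed = 0.387 × 201 = 77.79 kmol = 1ξ₁ + 1ξ₂.
Selectivity: 1ξ₁ / (2ξ₂) = 7.68 → ξ₁ = 15.36 ξ₂.
Substitute: (1·15.36 + 1) ξ₂ = 77.79 → ξ₂ = 4.755 kmol, ξ₁ = 73.03 kmol.
Outlet amounts (n = n₀ + Σ ν·ξ):
  F: 201 − 1(73.03) − 1(4.755) = 123.2
  D: 0 + 1(73.03) = 73.03
  G: 0 + 2(4.755) = 9.509

ξ₂ = 4.75 kmol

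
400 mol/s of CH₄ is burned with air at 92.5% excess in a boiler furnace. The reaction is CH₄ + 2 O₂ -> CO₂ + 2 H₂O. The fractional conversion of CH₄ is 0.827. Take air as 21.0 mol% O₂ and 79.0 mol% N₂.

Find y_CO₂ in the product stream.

Stoichiometric O₂ = 2 × 400 = 800 mol/s; O₂ fed = 800 × 1.925 = 1540 mol/s.
N₂ fed = 1540 × 79/21 = 5793 mol/s.
Fuel reacted = 0.827 × 400 → ξ = 330.8 mol/s.
Outlet (n = n₀ + ν ξ):
  CH₄: 400 − 1(330.8) = 69.2
  O₂: 1540 − 2(330.8) = 878.4
  N₂: 5793 (inert)
  CO₂: 0 + 1(330.8) = 330.8
  H₂O: 0 + 2(330.8) = 661.6
Total out = 7733 mol/s; y_CO₂ = 330.8 / 7733 = 0.04278.

0.0428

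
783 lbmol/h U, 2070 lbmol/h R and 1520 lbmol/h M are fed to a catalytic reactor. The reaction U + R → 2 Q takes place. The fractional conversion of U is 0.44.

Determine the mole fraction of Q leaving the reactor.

U reacted = 0.44 × 783 = 344.5 lbmol/h; ν_U = −1, so ξ = 344.5/1 = 344.5 lbmol/h.
Outlet amounts (n = n₀ + ν ξ):
  U: 783 − 1(344.5) = 438.5
  R: 2070 − 1(344.5) = 1725
  Q: 0 + 2(344.5) = 689
  M: 1520 (inert)
Total out = 4373 lbmol/h; y_Q = 689 / 4373 = 0.1576.

0.158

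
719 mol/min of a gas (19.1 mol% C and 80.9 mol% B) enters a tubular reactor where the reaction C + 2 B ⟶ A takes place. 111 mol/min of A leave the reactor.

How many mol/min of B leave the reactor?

360 mol/min

For A: n = n₀ + 1ξ → 111 = 0 + 1ξ, giving ξ = 111 mol/min.
Outlet amounts (n = n₀ + ν ξ):
  C: 137.3 − 1(111) = 26.33
  B: 581.7 − 2(111) = 359.7
  A: 0 + 1(111) = 111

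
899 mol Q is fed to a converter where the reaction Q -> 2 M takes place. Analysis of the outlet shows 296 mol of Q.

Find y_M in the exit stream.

0.803

For Q: n = n₀ − 1ξ → 296 = 899 − 1ξ, giving ξ = 603 mol.
Outlet amounts (n = n₀ + ν ξ):
  Q: 899 − 1(603) = 296
  M: 0 + 2(603) = 1206
Total out = 1502 mol; y_M = 1206 / 1502 = 0.8029.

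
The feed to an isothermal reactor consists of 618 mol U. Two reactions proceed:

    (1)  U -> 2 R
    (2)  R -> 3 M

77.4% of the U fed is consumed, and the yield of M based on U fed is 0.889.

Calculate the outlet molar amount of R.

774 mol

Conversion of U: U consumed = 1ξ₁ = 0.774 × 618 → ξ₁ = 478.3 mol.
Yield of M: 3ξ₂ / 618 = 0.889 → ξ₂ = 183.1 mol.
Outlet amounts (n = n₀ + Σ ν·ξ):
  U: 618 − 1(478.3) = 139.7
  R: 0 + 2(478.3) − 1(183.1) = 773.5
  M: 0 + 3(183.1) = 549.4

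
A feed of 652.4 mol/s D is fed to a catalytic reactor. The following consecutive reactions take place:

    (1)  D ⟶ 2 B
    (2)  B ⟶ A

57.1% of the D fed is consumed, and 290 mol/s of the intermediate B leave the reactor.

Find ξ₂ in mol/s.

ξ₂ = 455 mol/s

Conversion of D: D consumed = 1ξ₁ = 0.571 × 652.4 → ξ₁ = 372.5 mol/s.
B balance: n_B = 0 + 2ξ₁ − 1ξ₂ = 290 → ξ₂ = (2·372.5 − 290)/1 = 455 mol/s.
Outlet amounts (n = n₀ + Σ ν·ξ):
  D: 652.4 − 1(372.5) = 279.9
  B: 0 + 2(372.5) − 1(455) = 290
  A: 0 + 1(455) = 455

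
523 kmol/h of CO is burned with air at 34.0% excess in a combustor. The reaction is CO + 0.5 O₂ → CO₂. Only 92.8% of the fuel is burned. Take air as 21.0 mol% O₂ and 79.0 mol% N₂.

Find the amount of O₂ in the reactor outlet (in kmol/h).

Stoichiometric O₂ = 0.5 × 523 = 261.5 kmol/h; O₂ fed = 261.5 × 1.340 = 350.4 kmol/h.
N₂ fed = 350.4 × 79/21 = 1318 kmol/h.
Fuel reacted = 0.928 × 523 → ξ = 485.3 kmol/h.
Outlet (n = n₀ + ν ξ):
  CO: 523 − 1(485.3) = 37.66
  O₂: 350.4 − 0.5(485.3) = 107.7
  N₂: 1318 (inert)
  CO₂: 0 + 1(485.3) = 485.3

108 kmol/h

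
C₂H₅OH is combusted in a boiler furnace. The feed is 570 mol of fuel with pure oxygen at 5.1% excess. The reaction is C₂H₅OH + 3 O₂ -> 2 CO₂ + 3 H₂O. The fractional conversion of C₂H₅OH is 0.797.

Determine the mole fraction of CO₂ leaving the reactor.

0.322

Stoichiometric O₂ = 3 × 570 = 1710 mol; O₂ fed = 1710 × 1.051 = 1797 mol.
Fuel reacted = 0.797 × 570 → ξ = 454.3 mol.
Outlet (n = n₀ + ν ξ):
  C₂H₅OH: 570 − 1(454.3) = 115.7
  O₂: 1797 − 3(454.3) = 434.3
  CO₂: 0 + 2(454.3) = 908.6
  H₂O: 0 + 3(454.3) = 1363
Total out = 2822 mol; y_CO₂ = 908.6 / 2822 = 0.322.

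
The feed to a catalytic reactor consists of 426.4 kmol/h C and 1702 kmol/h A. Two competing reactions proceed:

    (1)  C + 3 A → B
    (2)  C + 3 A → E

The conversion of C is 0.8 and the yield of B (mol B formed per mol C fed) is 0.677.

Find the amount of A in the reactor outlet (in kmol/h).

Yield of B: 1ξ₁ / 426.4 = 0.677 → ξ₁ = 288.7 kmol/h.
Conversion of C: 1ξ₁ + 1ξ₂ = 0.8 × 426.4 = 341.1 → ξ₂ = 52.45 kmol/h.
Outlet amounts (n = n₀ + Σ ν·ξ):
  C: 426.4 − 1(288.7) − 1(52.45) = 85.28
  A: 1702 − 3(288.7) − 3(52.45) = 678.6
  B: 0 + 1(288.7) = 288.7
  E: 0 + 1(52.45) = 52.45

679 kmol/h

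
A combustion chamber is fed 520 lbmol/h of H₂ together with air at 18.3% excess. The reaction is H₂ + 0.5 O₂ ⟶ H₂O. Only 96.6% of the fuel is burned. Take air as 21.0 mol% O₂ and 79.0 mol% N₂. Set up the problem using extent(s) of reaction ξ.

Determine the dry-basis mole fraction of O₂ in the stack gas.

0.0458

Stoichiometric O₂ = 0.5 × 520 = 260 lbmol/h; O₂ fed = 260 × 1.183 = 307.6 lbmol/h.
N₂ fed = 307.6 × 79/21 = 1157 lbmol/h.
Fuel reacted = 0.966 × 520 → ξ = 502.3 lbmol/h.
Outlet (n = n₀ + ν ξ):
  H₂: 520 − 1(502.3) = 17.68
  O₂: 307.6 − 0.5(502.3) = 56.42
  N₂: 1157 (inert)
  H₂O: 0 + 1(502.3) = 502.3
Dry total = 1231 lbmol/h; y_O₂ (dry) = 56.42 / 1231 = 0.04583.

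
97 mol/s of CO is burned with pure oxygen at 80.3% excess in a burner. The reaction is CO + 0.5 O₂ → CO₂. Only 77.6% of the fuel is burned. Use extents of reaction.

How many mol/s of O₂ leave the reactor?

49.8 mol/s

Stoichiometric O₂ = 0.5 × 97 = 48.5 mol/s; O₂ fed = 48.5 × 1.803 = 87.45 mol/s.
Fuel reacted = 0.776 × 97 → ξ = 75.27 mol/s.
Outlet (n = n₀ + ν ξ):
  CO: 97 − 1(75.27) = 21.73
  O₂: 87.45 − 0.5(75.27) = 49.81
  CO₂: 0 + 1(75.27) = 75.27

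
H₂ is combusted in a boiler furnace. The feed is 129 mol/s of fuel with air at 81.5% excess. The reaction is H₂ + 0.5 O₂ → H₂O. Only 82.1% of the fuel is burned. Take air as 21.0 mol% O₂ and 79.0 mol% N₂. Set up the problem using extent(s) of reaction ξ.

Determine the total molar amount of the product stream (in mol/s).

634 mol/s

Stoichiometric O₂ = 0.5 × 129 = 64.5 mol/s; O₂ fed = 64.5 × 1.815 = 117.1 mol/s.
N₂ fed = 117.1 × 79/21 = 440.4 mol/s.
Fuel reacted = 0.821 × 129 → ξ = 105.9 mol/s.
Outlet (n = n₀ + ν ξ):
  H₂: 129 − 1(105.9) = 23.09
  O₂: 117.1 − 0.5(105.9) = 64.11
  N₂: 440.4 (inert)
  H₂O: 0 + 1(105.9) = 105.9
Total out = 23.09 + 64.11 + 440.4 + 105.9 = 633.5 mol/s.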